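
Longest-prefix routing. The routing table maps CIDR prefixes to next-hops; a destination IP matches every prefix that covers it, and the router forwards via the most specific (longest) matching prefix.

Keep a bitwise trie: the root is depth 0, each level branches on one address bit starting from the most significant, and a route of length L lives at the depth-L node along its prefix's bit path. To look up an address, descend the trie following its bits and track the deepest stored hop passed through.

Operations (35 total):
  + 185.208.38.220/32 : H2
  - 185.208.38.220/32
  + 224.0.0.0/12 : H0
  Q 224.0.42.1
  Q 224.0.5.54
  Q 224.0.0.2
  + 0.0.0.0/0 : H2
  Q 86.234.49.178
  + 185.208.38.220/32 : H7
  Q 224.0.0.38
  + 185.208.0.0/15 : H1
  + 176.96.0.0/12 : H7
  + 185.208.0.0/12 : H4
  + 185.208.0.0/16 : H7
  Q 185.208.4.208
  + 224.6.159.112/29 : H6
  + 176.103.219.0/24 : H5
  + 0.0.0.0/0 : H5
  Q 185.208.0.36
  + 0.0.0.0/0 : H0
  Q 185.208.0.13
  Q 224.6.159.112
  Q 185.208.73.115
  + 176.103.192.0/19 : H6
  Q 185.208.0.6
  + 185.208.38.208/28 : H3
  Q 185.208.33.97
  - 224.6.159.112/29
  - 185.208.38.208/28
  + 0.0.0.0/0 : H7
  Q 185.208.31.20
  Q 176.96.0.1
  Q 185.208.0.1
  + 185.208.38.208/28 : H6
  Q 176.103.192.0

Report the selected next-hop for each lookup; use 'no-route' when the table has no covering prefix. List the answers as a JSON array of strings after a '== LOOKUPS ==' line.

Process each operation:
  + 185.208.38.220/32 (H2) depth=32
  - 185.208.38.220/32 clear@32
  + 224.0.0.0/12 (H0) depth=12
  Q 224.0.42.1: descend 111000000000 ; hops seen [H0] ; pick H0
  Q 224.0.5.54: descend 111000000000 ; hops seen [H0] ; pick H0
  Q 224.0.0.2: descend 111000000000 ; hops seen [H0] ; pick H0
  + 0.0.0.0/0 (H2) depth=0
  Q 86.234.49.178: descend ε ; hops seen [H2] ; pick H2
  + 185.208.38.220/32 (H7) depth=32
  Q 224.0.0.38: descend 111000000000 ; hops seen [H2,H0] ; pick H0
  + 185.208.0.0/15 (H1) depth=15
  + 176.96.0.0/12 (H7) depth=12
  + 185.208.0.0/12 (H4) depth=12
  + 185.208.0.0/16 (H7) depth=16
  Q 185.208.4.208: descend 101110011101000000 ; hops seen [H2,H4,H1,H7] ; pick H7
  + 224.6.159.112/29 (H6) depth=29
  + 176.103.219.0/24 (H5) depth=24
  + 0.0.0.0/0 (H5) depth=0
  Q 185.208.0.36: descend 101110011101000000 ; hops seen [H5,H4,H1,H7] ; pick H7
  + 0.0.0.0/0 (H0) depth=0
  Q 185.208.0.13: descend 101110011101000000 ; hops seen [H0,H4,H1,H7] ; pick H7
  Q 224.6.159.112: descend 11100000000001101001111101110 ; hops seen [H0,H0,H6] ; pick H6
  Q 185.208.73.115: descend 10111001110100000 ; hops seen [H0,H4,H1,H7] ; pick H7
  + 176.103.192.0/19 (H6) depth=19
  Q 185.208.0.6: descend 101110011101000000 ; hops seen [H0,H4,H1,H7] ; pick H7
  + 185.208.38.208/28 (H3) depth=28
  Q 185.208.33.97: descend 101110011101000000100 ; hops seen [H0,H4,H1,H7] ; pick H7
  - 224.6.159.112/29 clear@29
  - 185.208.38.208/28 clear@28
  + 0.0.0.0/0 (H7) depth=0
  Q 185.208.31.20: descend 101110011101000000 ; hops seen [H7,H4,H1,H7] ; pick H7
  Q 176.96.0.1: descend 1011000001100 ; hops seen [H7,H7] ; pick H7
  Q 185.208.0.1: descend 101110011101000000 ; hops seen [H7,H4,H1,H7] ; pick H7
  + 185.208.38.208/28 (H6) depth=28
  Q 176.103.192.0: descend 1011000001100111110 ; hops seen [H7,H7,H6] ; pick H6

== LOOKUPS ==
["H0","H0","H0","H2","H0","H7","H7","H7","H6","H7","H7","H7","H7","H7","H7","H6"]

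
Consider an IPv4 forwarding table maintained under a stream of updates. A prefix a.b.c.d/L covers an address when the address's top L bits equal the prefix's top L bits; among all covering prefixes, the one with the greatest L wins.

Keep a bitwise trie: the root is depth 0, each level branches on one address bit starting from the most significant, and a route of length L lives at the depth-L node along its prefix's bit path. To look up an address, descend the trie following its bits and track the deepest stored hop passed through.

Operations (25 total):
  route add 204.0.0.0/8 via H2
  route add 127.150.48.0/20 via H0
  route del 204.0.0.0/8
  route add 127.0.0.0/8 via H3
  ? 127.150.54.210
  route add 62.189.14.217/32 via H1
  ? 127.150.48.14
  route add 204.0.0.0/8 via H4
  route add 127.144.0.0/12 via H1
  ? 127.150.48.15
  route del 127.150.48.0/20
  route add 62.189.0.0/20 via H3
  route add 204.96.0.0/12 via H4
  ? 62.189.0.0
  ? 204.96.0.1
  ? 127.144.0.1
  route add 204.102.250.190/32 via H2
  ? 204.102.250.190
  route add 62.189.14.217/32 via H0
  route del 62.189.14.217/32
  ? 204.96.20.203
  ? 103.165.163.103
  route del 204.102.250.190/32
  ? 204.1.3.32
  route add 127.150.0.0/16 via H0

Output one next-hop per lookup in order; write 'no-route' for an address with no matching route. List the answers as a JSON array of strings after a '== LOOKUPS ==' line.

Trace:
  add 204.0.0.0/8 -> H2 at depth 8
  add 127.150.48.0/20 -> H0 at depth 20
  del 204.0.0.0/8 (clear depth 8)
  add 127.0.0.0/8 -> H3 at depth 8
  lookup 127.150.54.210: bits 01111111100101100011 walk d0:-→d1:-→d2:-→d3:-→d4:-→d5:-→d6:-→d7:-→d8:H3→d9:-→d10:-→d11:-→d12:-→d13:-→d14:-→d15:-→d16:-→d17:-→d18:-→d19:-→d20:H0 -> H0
  add 62.189.14.217/32 -> H1 at depth 32
  lookup 127.150.48.14: bits 01111111100101100011 walk d0:-→d1:-→d2:-→d3:-→d4:-→d5:-→d6:-→d7:-→d8:H3→d9:-→d10:-→d11:-→d12:-→d13:-→d14:-→d15:-→d16:-→d17:-→d18:-→d19:-→d20:H0 -> H0
  add 204.0.0.0/8 -> H4 at depth 8
  add 127.144.0.0/12 -> H1 at depth 12
  lookup 127.150.48.15: bits 01111111100101100011 walk d0:-→d1:-→d2:-→d3:-→d4:-→d5:-→d6:-→d7:-→d8:H3→d9:-→d10:-→d11:-→d12:H1→d13:-→d14:-→d15:-→d16:-→d17:-→d18:-→d19:-→d20:H0 -> H0
  del 127.150.48.0/20 (clear depth 20)
  add 62.189.0.0/20 -> H3 at depth 20
  add 204.96.0.0/12 -> H4 at depth 12
  lookup 62.189.0.0: bits 00111110101111010000 walk d0:-→d1:-→d2:-→d3:-→d4:-→d5:-→d6:-→d7:-→d8:-→d9:-→d10:-→d11:-→d12:-→d13:-→d14:-→d15:-→d16:-→d17:-→d18:-→d19:-→d20:H3 -> H3
  lookup 204.96.0.1: bits 110011000110 walk d0:-→d1:-→d2:-→d3:-→d4:-→d5:-→d6:-→d7:-→d8:H4→d9:-→d10:-→d11:-→d12:H4 -> H4
  lookup 127.144.0.1: bits 0111111110010 walk d0:-→d1:-→d2:-→d3:-→d4:-→d5:-→d6:-→d7:-→d8:H3→d9:-→d10:-→d11:-→d12:H1→d13:- -> H1
  add 204.102.250.190/32 -> H2 at depth 32
  lookup 204.102.250.190: bits 11001100011001101111101010111110 walk d0:-→d1:-→d2:-→d3:-→d4:-→d5:-→d6:-→d7:-→d8:H4→d9:-→d10:-→d11:-→d12:H4→d13:-→d14:-→d15:-→d16:-→d17:-→d18:-→d19:-→d20:-→d21:-→d22:-→d23:-→d24:-→d25:-→d26:-→d27:-→d28:-→d29:-→d30:-→d31:-→d32:H2 -> H2
  add 62.189.14.217/32 -> H0 at depth 32
  del 62.189.14.217/32 (clear depth 32)
  lookup 204.96.20.203: bits 1100110001100 walk d0:-→d1:-→d2:-→d3:-→d4:-→d5:-→d6:-→d7:-→d8:H4→d9:-→d10:-→d11:-→d12:H4→d13:- -> H4
  lookup 103.165.163.103: bits 011 walk d0:-→d1:-→d2:-→d3:- -> no-route
  del 204.102.250.190/32 (clear depth 32)
  lookup 204.1.3.32: bits 110011000 walk d0:-→d1:-→d2:-→d3:-→d4:-→d5:-→d6:-→d7:-→d8:H4→d9:- -> H4
  add 127.150.0.0/16 -> H0 at depth 16

== LOOKUPS ==
["H0","H0","H0","H3","H4","H1","H2","H4","no-route","H4"]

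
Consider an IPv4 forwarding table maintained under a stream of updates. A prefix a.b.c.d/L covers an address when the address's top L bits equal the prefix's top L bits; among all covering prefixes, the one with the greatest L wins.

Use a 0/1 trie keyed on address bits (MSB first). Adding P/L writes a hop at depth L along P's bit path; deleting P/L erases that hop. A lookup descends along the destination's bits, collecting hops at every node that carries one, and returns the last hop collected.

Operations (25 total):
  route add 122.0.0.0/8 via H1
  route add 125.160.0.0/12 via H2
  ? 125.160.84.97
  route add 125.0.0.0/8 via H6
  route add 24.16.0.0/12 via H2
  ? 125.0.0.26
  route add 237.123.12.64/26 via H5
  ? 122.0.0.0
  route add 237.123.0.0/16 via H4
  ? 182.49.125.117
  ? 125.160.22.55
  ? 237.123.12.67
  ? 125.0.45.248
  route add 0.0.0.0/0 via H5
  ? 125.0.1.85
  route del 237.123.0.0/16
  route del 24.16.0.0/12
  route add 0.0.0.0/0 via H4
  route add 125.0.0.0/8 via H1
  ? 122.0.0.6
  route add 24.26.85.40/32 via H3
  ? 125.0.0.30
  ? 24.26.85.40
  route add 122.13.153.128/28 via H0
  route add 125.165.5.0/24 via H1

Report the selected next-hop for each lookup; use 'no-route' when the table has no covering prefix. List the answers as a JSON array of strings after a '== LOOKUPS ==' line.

Process each operation:
  add 122.0.0.0/8 -> H1 at depth 8
  add 125.160.0.0/12 -> H2 at depth 12
  lookup 125.160.84.97: bits 011111011010 walk d0:-→d1:-→d2:-→d3:-→d4:-→d5:-→d6:-→d7:-→d8:-→d9:-→d10:-→d11:-→d12:H2 -> H2
  add 125.0.0.0/8 -> H6 at depth 8
  add 24.16.0.0/12 -> H2 at depth 12
  lookup 125.0.0.26: bits 01111101 walk d0:-→d1:-→d2:-→d3:-→d4:-→d5:-→d6:-→d7:-→d8:H6 -> H6
  add 237.123.12.64/26 -> H5 at depth 26
  lookup 122.0.0.0: bits 01111010 walk d0:-→d1:-→d2:-→d3:-→d4:-→d5:-→d6:-→d7:-→d8:H1 -> H1
  add 237.123.0.0/16 -> H4 at depth 16
  lookup 182.49.125.117: bits 1 walk d0:-→d1:- -> no-route
  lookup 125.160.22.55: bits 011111011010 walk d0:-→d1:-→d2:-→d3:-→d4:-→d5:-→d6:-→d7:-→d8:H6→d9:-→d10:-→d11:-→d12:H2 -> H2
  lookup 237.123.12.67: bits 11101101011110110000110001 walk d0:-→d1:-→d2:-→d3:-→d4:-→d5:-→d6:-→d7:-→d8:-→d9:-→d10:-→d11:-→d12:-→d13:-→d14:-→d15:-→d16:H4→d17:-→d18:-→d19:-→d20:-→d21:-→d22:-→d23:-→d24:-→d25:-→d26:H5 -> H5
  lookup 125.0.45.248: bits 01111101 walk d0:-→d1:-→d2:-→d3:-→d4:-→d5:-→d6:-→d7:-→d8:H6 -> H6
  add 0.0.0.0/0 -> H5 at depth 0
  lookup 125.0.1.85: bits 01111101 walk d0:H5→d1:-→d2:-→d3:-→d4:-→d5:-→d6:-→d7:-→d8:H6 -> H6
  del 237.123.0.0/16 (clear depth 16)
  del 24.16.0.0/12 (clear depth 12)
  add 0.0.0.0/0 -> H4 at depth 0
  add 125.0.0.0/8 -> H1 at depth 8
  lookup 122.0.0.6: bits 01111010 walk d0:H4→d1:-→d2:-→d3:-→d4:-→d5:-→d6:-→d7:-→d8:H1 -> H1
  add 24.26.85.40/32 -> H3 at depth 32
  lookup 125.0.0.30: bits 01111101 walk d0:H4→d1:-→d2:-→d3:-→d4:-→d5:-→d6:-→d7:-→d8:H1 -> H1
  lookup 24.26.85.40: bits 00011000000110100101010100101000 walk d0:H4→d1:-→d2:-→d3:-→d4:-→d5:-→d6:-→d7:-→d8:-→d9:-→d10:-→d11:-→d12:-→d13:-→d14:-→d15:-→d16:-→d17:-→d18:-→d19:-→d20:-→d21:-→d22:-→d23:-→d24:-→d25:-→d26:-→d27:-→d28:-→d29:-→d30:-→d31:-→d32:H3 -> H3
  add 122.13.153.128/28 -> H0 at depth 28
  add 125.165.5.0/24 -> H1 at depth 24

== LOOKUPS ==
["H2","H6","H1","no-route","H2","H5","H6","H6","H1","H1","H3"]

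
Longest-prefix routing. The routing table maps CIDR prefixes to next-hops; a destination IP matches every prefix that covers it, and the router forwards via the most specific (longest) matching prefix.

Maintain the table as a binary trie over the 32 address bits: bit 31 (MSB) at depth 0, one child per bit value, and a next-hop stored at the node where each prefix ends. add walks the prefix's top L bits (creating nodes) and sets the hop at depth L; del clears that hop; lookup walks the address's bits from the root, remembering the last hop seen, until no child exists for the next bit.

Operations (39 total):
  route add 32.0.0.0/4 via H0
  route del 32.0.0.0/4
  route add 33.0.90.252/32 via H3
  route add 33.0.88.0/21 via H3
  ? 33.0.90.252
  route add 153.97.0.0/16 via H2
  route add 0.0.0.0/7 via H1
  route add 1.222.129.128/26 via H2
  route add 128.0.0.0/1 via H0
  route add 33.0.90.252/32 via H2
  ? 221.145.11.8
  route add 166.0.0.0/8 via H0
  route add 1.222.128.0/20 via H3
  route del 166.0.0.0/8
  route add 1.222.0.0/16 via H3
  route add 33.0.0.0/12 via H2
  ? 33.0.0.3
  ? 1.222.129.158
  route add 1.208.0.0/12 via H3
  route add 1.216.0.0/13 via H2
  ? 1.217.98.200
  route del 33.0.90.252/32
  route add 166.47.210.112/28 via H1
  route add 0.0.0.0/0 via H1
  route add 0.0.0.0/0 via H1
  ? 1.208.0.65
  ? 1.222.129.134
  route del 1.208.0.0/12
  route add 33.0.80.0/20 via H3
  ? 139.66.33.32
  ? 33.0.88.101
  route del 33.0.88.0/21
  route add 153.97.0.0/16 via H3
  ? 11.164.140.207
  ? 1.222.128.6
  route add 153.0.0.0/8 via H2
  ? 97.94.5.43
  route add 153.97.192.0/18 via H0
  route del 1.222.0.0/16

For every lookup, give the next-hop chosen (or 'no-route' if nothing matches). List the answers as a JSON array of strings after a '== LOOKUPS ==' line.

Trace:
  add 32.0.0.0/4 -> H0 at depth 4
  del 32.0.0.0/4 (clear depth 4)
  add 33.0.90.252/32 -> H3 at depth 32
  add 33.0.88.0/21 -> H3 at depth 21
  ? 33.0.90.252  path d0:-→d1:-→d2:-→d3:-→d4:-→d5:-→d6:-→d7:-→d8:-→d9:-→d10:-→d11:-→d12:-→d13:-→d14:-→d15:-→d16:-→d17:-→d18:-→d19:-→d20:-→d21:H3→d22:-→d23:-→d24:-→d25:-→d26:-→d27:-→d28:-→d29:-→d30:-→d31:-→d32:H3  best=H3
  add 153.97.0.0/16 -> H2 at depth 16
  add 0.0.0.0/7 -> H1 at depth 7
  add 1.222.129.128/26 -> H2 at depth 26
  add 128.0.0.0/1 -> H0 at depth 1
  add 33.0.90.252/32 -> H2 at depth 32
  ? 221.145.11.8  path d0:-→d1:H0  best=H0
  add 166.0.0.0/8 -> H0 at depth 8
  add 1.222.128.0/20 -> H3 at depth 20
  del 166.0.0.0/8 (clear depth 8)
  add 1.222.0.0/16 -> H3 at depth 16
  add 33.0.0.0/12 -> H2 at depth 12
  ? 33.0.0.3  path d0:-→d1:-→d2:-→d3:-→d4:-→d5:-→d6:-→d7:-→d8:-→d9:-→d10:-→d11:-→d12:H2→d13:-→d14:-→d15:-→d16:-→d17:-  best=H2
  ? 1.222.129.158  path d0:-→d1:-→d2:-→d3:-→d4:-→d5:-→d6:-→d7:H1→d8:-→d9:-→d10:-→d11:-→d12:-→d13:-→d14:-→d15:-→d16:H3→d17:-→d18:-→d19:-→d20:H3→d21:-→d22:-→d23:-→d24:-→d25:-→d26:H2  best=H2
  add 1.208.0.0/12 -> H3 at depth 12
  add 1.216.0.0/13 -> H2 at depth 13
  ? 1.217.98.200  path d0:-→d1:-→d2:-→d3:-→d4:-→d5:-→d6:-→d7:H1→d8:-→d9:-→d10:-→d11:-→d12:H3→d13:H2  best=H2
  del 33.0.90.252/32 (clear depth 32)
  add 166.47.210.112/28 -> H1 at depth 28
  add 0.0.0.0/0 -> H1 at depth 0
  add 0.0.0.0/0 -> H1 at depth 0
  ? 1.208.0.65  path d0:H1→d1:-→d2:-→d3:-→d4:-→d5:-→d6:-→d7:H1→d8:-→d9:-→d10:-→d11:-→d12:H3  best=H3
  ? 1.222.129.134  path d0:H1→d1:-→d2:-→d3:-→d4:-→d5:-→d6:-→d7:H1→d8:-→d9:-→d10:-→d11:-→d12:H3→d13:H2→d14:-→d15:-→d16:H3→d17:-→d18:-→d19:-→d20:H3→d21:-→d22:-→d23:-→d24:-→d25:-→d26:H2  best=H2
  del 1.208.0.0/12 (clear depth 12)
  add 33.0.80.0/20 -> H3 at depth 20
  ? 139.66.33.32  path d0:H1→d1:H0→d2:-→d3:-  best=H0
  ? 33.0.88.101  path d0:H1→d1:-→d2:-→d3:-→d4:-→d5:-→d6:-→d7:-→d8:-→d9:-→d10:-→d11:-→d12:H2→d13:-→d14:-→d15:-→d16:-→d17:-→d18:-→d19:-→d20:H3→d21:H3→d22:-  best=H3
  del 33.0.88.0/21 (clear depth 21)
  add 153.97.0.0/16 -> H3 at depth 16
  ? 11.164.140.207  path d0:H1→d1:-→d2:-→d3:-→d4:-  best=H1
  ? 1.222.128.6  path d0:H1→d1:-→d2:-→d3:-→d4:-→d5:-→d6:-→d7:H1→d8:-→d9:-→d10:-→d11:-→d12:-→d13:H2→d14:-→d15:-→d16:H3→d17:-→d18:-→d19:-→d20:H3→d21:-→d22:-→d23:-  best=H3
  add 153.0.0.0/8 -> H2 at depth 8
  ? 97.94.5.43  path d0:H1→d1:-  best=H1
  add 153.97.192.0/18 -> H0 at depth 18
  del 1.222.0.0/16 (clear depth 16)

== LOOKUPS ==
["H3","H0","H2","H2","H2","H3","H2","H0","H3","H1","H3","H1"]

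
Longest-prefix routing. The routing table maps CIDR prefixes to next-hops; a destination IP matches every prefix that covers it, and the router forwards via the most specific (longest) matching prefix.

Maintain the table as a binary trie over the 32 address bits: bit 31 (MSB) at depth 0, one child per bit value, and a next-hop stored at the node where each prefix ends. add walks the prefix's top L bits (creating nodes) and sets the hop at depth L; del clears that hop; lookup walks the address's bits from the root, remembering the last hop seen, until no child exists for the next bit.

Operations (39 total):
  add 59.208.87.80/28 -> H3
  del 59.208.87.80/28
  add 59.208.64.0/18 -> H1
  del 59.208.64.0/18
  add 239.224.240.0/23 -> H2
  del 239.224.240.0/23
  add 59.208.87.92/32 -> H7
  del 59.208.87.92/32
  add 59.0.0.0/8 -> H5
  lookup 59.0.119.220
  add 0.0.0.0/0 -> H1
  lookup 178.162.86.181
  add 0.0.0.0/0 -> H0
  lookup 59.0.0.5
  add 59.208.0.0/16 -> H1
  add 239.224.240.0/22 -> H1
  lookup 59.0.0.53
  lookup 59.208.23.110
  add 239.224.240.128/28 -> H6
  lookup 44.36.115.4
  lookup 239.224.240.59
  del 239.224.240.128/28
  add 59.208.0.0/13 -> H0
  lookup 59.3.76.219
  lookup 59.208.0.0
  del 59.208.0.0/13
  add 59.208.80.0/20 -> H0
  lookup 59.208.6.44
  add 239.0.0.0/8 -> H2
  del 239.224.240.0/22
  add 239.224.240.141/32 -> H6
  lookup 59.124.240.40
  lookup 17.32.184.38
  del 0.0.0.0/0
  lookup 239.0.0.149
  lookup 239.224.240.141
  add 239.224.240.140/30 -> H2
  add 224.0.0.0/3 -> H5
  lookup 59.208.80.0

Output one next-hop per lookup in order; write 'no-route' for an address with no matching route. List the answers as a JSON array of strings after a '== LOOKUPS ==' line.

Process each operation:
  add 59.208.87.80/28 -> H3 at depth 28
  - 59.208.87.80/28 clear@28
  add 59.208.64.0/18 -> H1 at depth 18
  - 59.208.64.0/18 clear@18
  add 239.224.240.0/23 -> H2 at depth 23
  - 239.224.240.0/23 clear@23
  add 59.208.87.92/32 -> H7 at depth 32
  - 59.208.87.92/32 clear@32
  add 59.0.0.0/8 -> H5 at depth 8
  lookup 59.0.119.220: bits 00111011 walk d0:-→d1:-→d2:-→d3:-→d4:-→d5:-→d6:-→d7:-→d8:H5 -> H5
  add 0.0.0.0/0 -> H1 at depth 0
  lookup 178.162.86.181: bits 1 walk d0:H1→d1:- -> H1
  add 0.0.0.0/0 -> H0 at depth 0
  lookup 59.0.0.5: bits 00111011 walk d0:H0→d1:-→d2:-→d3:-→d4:-→d5:-→d6:-→d7:-→d8:H5 -> H5
  add 59.208.0.0/16 -> H1 at depth 16
  add 239.224.240.0/22 -> H1 at depth 22
  lookup 59.0.0.53: bits 00111011 walk d0:H0→d1:-→d2:-→d3:-→d4:-→d5:-→d6:-→d7:-→d8:H5 -> H5
  lookup 59.208.23.110: bits 00111011110100000 walk d0:H0→d1:-→d2:-→d3:-→d4:-→d5:-→d6:-→d7:-→d8:H5→d9:-→d10:-→d11:-→d12:-→d13:-→d14:-→d15:-→d16:H1→d17:- -> H1
  add 239.224.240.128/28 -> H6 at depth 28
  lookup 44.36.115.4: bits 001 walk d0:H0→d1:-→d2:-→d3:- -> H0
  lookup 239.224.240.59: bits 111011111110000011110000 walk d0:H0→d1:-→d2:-→d3:-→d4:-→d5:-→d6:-→d7:-→d8:-→d9:-→d10:-→d11:-→d12:-→d13:-→d14:-→d15:-→d16:-→d17:-→d18:-→d19:-→d20:-→d21:-→d22:H1→d23:-→d24:- -> H1
  - 239.224.240.128/28 clear@28
  add 59.208.0.0/13 -> H0 at depth 13
  lookup 59.3.76.219: bits 00111011 walk d0:H0→d1:-→d2:-→d3:-→d4:-→d5:-→d6:-→d7:-→d8:H5 -> H5
  lookup 59.208.0.0: bits 00111011110100000 walk d0:H0→d1:-→d2:-→d3:-→d4:-→d5:-→d6:-→d7:-→d8:H5→d9:-→d10:-→d11:-→d12:-→d13:H0→d14:-→d15:-→d16:H1→d17:- -> H1
  - 59.208.0.0/13 clear@13
  add 59.208.80.0/20 -> H0 at depth 20
  lookup 59.208.6.44: bits 00111011110100000 walk d0:H0→d1:-→d2:-→d3:-→d4:-→d5:-→d6:-→d7:-→d8:H5→d9:-→d10:-→d11:-→d12:-→d13:-→d14:-→d15:-→d16:H1→d17:- -> H1
  add 239.0.0.0/8 -> H2 at depth 8
  - 239.224.240.0/22 clear@22
  add 239.224.240.141/32 -> H6 at depth 32
  lookup 59.124.240.40: bits 00111011 walk d0:H0→d1:-→d2:-→d3:-→d4:-→d5:-→d6:-→d7:-→d8:H5 -> H5
  lookup 17.32.184.38: bits 00 walk d0:H0→d1:-→d2:- -> H0
  - 0.0.0.0/0 clear@0
  lookup 239.0.0.149: bits 11101111 walk d0:-→d1:-→d2:-→d3:-→d4:-→d5:-→d6:-→d7:-→d8:H2 -> H2
  lookup 239.224.240.141: bits 11101111111000001111000010001101 walk d0:-→d1:-→d2:-→d3:-→d4:-→d5:-→d6:-→d7:-→d8:H2→d9:-→d10:-→d11:-→d12:-→d13:-→d14:-→d15:-→d16:-→d17:-→d18:-→d19:-→d20:-→d21:-→d22:-→d23:-→d24:-→d25:-→d26:-→d27:-→d28:-→d29:-→d30:-→d31:-→d32:H6 -> H6
  add 239.224.240.140/30 -> H2 at depth 30
  add 224.0.0.0/3 -> H5 at depth 3
  lookup 59.208.80.0: bits 001110111101000001010 walk d0:-→d1:-→d2:-→d3:-→d4:-→d5:-→d6:-→d7:-→d8:H5→d9:-→d10:-→d11:-→d12:-→d13:-→d14:-→d15:-→d16:H1→d17:-→d18:-→d19:-→d20:H0→d21:- -> H0

== LOOKUPS ==
["H5","H1","H5","H5","H1","H0","H1","H5","H1","H1","H5","H0","H2","H6","H0"]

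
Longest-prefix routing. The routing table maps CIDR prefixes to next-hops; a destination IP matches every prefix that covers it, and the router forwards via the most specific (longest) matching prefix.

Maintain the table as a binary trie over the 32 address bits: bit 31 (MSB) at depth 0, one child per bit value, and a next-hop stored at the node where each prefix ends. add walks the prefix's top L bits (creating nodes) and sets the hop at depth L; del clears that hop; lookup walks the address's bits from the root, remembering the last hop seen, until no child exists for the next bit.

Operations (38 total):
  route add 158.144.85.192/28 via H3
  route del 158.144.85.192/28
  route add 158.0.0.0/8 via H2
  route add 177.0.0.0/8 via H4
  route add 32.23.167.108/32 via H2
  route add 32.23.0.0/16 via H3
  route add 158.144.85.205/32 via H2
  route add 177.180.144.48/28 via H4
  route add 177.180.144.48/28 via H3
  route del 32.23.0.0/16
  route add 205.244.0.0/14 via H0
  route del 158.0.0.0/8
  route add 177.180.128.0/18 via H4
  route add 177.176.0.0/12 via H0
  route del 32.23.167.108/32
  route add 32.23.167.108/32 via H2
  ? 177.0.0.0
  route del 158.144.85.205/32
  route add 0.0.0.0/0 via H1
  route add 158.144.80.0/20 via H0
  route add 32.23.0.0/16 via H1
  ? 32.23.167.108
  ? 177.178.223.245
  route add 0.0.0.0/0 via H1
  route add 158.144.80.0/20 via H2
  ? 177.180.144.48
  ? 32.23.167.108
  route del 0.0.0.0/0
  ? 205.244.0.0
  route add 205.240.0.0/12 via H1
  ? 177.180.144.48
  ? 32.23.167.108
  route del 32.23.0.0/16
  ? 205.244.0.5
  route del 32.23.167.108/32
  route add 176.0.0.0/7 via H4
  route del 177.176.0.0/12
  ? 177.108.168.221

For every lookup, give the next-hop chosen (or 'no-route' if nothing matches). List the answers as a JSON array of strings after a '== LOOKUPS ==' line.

Trace:
  add 158.144.85.192/28 -> H3 at depth 28
  del 158.144.85.192/28 (clear depth 28)
  add 158.0.0.0/8 -> H2 at depth 8
  add 177.0.0.0/8 -> H4 at depth 8
  add 32.23.167.108/32 -> H2 at depth 32
  add 32.23.0.0/16 -> H3 at depth 16
  add 158.144.85.205/32 -> H2 at depth 32
  add 177.180.144.48/28 -> H4 at depth 28
  add 177.180.144.48/28 -> H3 at depth 28
  del 32.23.0.0/16 (clear depth 16)
  add 205.244.0.0/14 -> H0 at depth 14
  del 158.0.0.0/8 (clear depth 8)
  add 177.180.128.0/18 -> H4 at depth 18
  add 177.176.0.0/12 -> H0 at depth 12
  del 32.23.167.108/32 (clear depth 32)
  add 32.23.167.108/32 -> H2 at depth 32
  Q 177.0.0.0: descend 10110001 ; hops seen [H4] ; pick H4
  del 158.144.85.205/32 (clear depth 32)
  add 0.0.0.0/0 -> H1 at depth 0
  add 158.144.80.0/20 -> H0 at depth 20
  add 32.23.0.0/16 -> H1 at depth 16
  Q 32.23.167.108: descend 00100000000101111010011101101100 ; hops seen [H1,H1,H2] ; pick H2
  Q 177.178.223.245: descend 1011000110110 ; hops seen [H1,H4,H0] ; pick H0
  add 0.0.0.0/0 -> H1 at depth 0
  add 158.144.80.0/20 -> H2 at depth 20
  Q 177.180.144.48: descend 1011000110110100100100000011 ; hops seen [H1,H4,H0,H4,H3] ; pick H3
  Q 32.23.167.108: descend 00100000000101111010011101101100 ; hops seen [H1,H1,H2] ; pick H2
  del 0.0.0.0/0 (clear depth 0)
  Q 205.244.0.0: descend 11001101111101 ; hops seen [H0] ; pick H0
  add 205.240.0.0/12 -> H1 at depth 12
  Q 177.180.144.48: descend 1011000110110100100100000011 ; hops seen [H4,H0,H4,H3] ; pick H3
  Q 32.23.167.108: descend 00100000000101111010011101101100 ; hops seen [H1,H2] ; pick H2
  del 32.23.0.0/16 (clear depth 16)
  Q 205.244.0.5: descend 11001101111101 ; hops seen [H1,H0] ; pick H0
  del 32.23.167.108/32 (clear depth 32)
  add 176.0.0.0/7 -> H4 at depth 7
  del 177.176.0.0/12 (clear depth 12)
  Q 177.108.168.221: descend 10110001 ; hops seen [H4,H4] ; pick H4

== LOOKUPS ==
["H4","H2","H0","H3","H2","H0","H3","H2","H0","H4"]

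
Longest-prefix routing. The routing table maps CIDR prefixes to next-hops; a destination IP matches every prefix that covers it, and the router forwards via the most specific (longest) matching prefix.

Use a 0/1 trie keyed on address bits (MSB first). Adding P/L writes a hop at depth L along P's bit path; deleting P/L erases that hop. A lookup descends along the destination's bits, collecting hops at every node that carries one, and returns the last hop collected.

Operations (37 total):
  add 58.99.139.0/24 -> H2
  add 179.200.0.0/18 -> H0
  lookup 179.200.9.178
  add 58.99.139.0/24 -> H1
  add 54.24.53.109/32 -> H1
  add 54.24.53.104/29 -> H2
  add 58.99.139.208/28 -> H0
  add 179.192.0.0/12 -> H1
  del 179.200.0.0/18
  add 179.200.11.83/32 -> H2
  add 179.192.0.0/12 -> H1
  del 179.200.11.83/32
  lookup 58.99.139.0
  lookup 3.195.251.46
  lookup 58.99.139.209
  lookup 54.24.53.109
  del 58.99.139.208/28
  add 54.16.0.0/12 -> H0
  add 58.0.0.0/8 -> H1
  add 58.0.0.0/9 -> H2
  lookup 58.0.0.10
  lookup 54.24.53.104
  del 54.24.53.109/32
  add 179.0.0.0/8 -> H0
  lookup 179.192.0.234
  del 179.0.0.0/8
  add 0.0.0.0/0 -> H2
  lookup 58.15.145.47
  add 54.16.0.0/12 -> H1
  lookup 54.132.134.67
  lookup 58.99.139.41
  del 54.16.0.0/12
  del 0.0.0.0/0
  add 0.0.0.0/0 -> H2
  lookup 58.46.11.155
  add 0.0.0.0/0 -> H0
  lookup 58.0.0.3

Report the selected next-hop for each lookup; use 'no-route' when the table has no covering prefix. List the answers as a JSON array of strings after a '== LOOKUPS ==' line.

Apply in order:
  add 58.99.139.0/24 -> H2 at depth 24
  add 179.200.0.0/18 -> H0 at depth 18
  Q 179.200.9.178: descend 101100111100100000 ; hops seen [H0] ; pick H0
  add 58.99.139.0/24 -> H1 at depth 24
  add 54.24.53.109/32 -> H1 at depth 32
  add 54.24.53.104/29 -> H2 at depth 29
  add 58.99.139.208/28 -> H0 at depth 28
  add 179.192.0.0/12 -> H1 at depth 12
  del 179.200.0.0/18 (clear depth 18)
  add 179.200.11.83/32 -> H2 at depth 32
  add 179.192.0.0/12 -> H1 at depth 12
  del 179.200.11.83/32 (clear depth 32)
  Q 58.99.139.0: descend 001110100110001110001011 ; hops seen [H1] ; pick H1
  Q 3.195.251.46: descend 00 ; hops seen [∅] ; pick no-route
  Q 58.99.139.209: descend 0011101001100011100010111101 ; hops seen [H1,H0] ; pick H0
  Q 54.24.53.109: descend 00110110000110000011010101101101 ; hops seen [H2,H1] ; pick H1
  del 58.99.139.208/28 (clear depth 28)
  add 54.16.0.0/12 -> H0 at depth 12
  add 58.0.0.0/8 -> H1 at depth 8
  add 58.0.0.0/9 -> H2 at depth 9
  Q 58.0.0.10: descend 001110100 ; hops seen [H1,H2] ; pick H2
  Q 54.24.53.104: descend 00110110000110000011010101101 ; hops seen [H0,H2] ; pick H2
  del 54.24.53.109/32 (clear depth 32)
  add 179.0.0.0/8 -> H0 at depth 8
  Q 179.192.0.234: descend 101100111100 ; hops seen [H0,H1] ; pick H1
  del 179.0.0.0/8 (clear depth 8)
  add 0.0.0.0/0 -> H2 at depth 0
  Q 58.15.145.47: descend 001110100 ; hops seen [H2,H1,H2] ; pick H2
  add 54.16.0.0/12 -> H1 at depth 12
  Q 54.132.134.67: descend 00110110 ; hops seen [H2] ; pick H2
  Q 58.99.139.41: descend 001110100110001110001011 ; hops seen [H2,H1,H2,H1] ; pick H1
  del 54.16.0.0/12 (clear depth 12)
  del 0.0.0.0/0 (clear depth 0)
  add 0.0.0.0/0 -> H2 at depth 0
  Q 58.46.11.155: descend 001110100 ; hops seen [H2,H1,H2] ; pick H2
  add 0.0.0.0/0 -> H0 at depth 0
  Q 58.0.0.3: descend 001110100 ; hops seen [H0,H1,H2] ; pick H2

== LOOKUPS ==
["H0","H1","no-route","H0","H1","H2","H2","H1","H2","H2","H1","H2","H2"]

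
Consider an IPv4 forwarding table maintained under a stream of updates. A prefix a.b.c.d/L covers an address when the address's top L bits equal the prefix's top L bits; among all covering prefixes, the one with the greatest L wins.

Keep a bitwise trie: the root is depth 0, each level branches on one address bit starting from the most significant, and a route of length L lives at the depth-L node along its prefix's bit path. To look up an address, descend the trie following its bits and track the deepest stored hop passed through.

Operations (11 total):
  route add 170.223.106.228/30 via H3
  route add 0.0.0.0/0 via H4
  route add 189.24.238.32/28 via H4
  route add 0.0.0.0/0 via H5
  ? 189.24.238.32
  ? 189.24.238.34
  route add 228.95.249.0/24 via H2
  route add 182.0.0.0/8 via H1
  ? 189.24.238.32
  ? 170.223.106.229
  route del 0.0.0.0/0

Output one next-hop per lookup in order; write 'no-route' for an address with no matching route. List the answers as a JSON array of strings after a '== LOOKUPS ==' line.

Apply in order:
  add 170.223.106.228/30 -> H3 at depth 30
  add 0.0.0.0/0 -> H4 at depth 0
  add 189.24.238.32/28 -> H4 at depth 28
  add 0.0.0.0/0 -> H5 at depth 0
  ? 189.24.238.32  path d0:H5→d1:-→d2:-→d3:-→d4:-→d5:-→d6:-→d7:-→d8:-→d9:-→d10:-→d11:-→d12:-→d13:-→d14:-→d15:-→d16:-→d17:-→d18:-→d19:-→d20:-→d21:-→d22:-→d23:-→d24:-→d25:-→d26:-→d27:-→d28:H4  best=H4
  ? 189.24.238.34  path d0:H5→d1:-→d2:-→d3:-→d4:-→d5:-→d6:-→d7:-→d8:-→d9:-→d10:-→d11:-→d12:-→d13:-→d14:-→d15:-→d16:-→d17:-→d18:-→d19:-→d20:-→d21:-→d22:-→d23:-→d24:-→d25:-→d26:-→d27:-→d28:H4  best=H4
  add 228.95.249.0/24 -> H2 at depth 24
  add 182.0.0.0/8 -> H1 at depth 8
  ? 189.24.238.32  path d0:H5→d1:-→d2:-→d3:-→d4:-→d5:-→d6:-→d7:-→d8:-→d9:-→d10:-→d11:-→d12:-→d13:-→d14:-→d15:-→d16:-→d17:-→d18:-→d19:-→d20:-→d21:-→d22:-→d23:-→d24:-→d25:-→d26:-→d27:-→d28:H4  best=H4
  ? 170.223.106.229  path d0:H5→d1:-→d2:-→d3:-→d4:-→d5:-→d6:-→d7:-→d8:-→d9:-→d10:-→d11:-→d12:-→d13:-→d14:-→d15:-→d16:-→d17:-→d18:-→d19:-→d20:-→d21:-→d22:-→d23:-→d24:-→d25:-→d26:-→d27:-→d28:-→d29:-→d30:H3  best=H3
  - 0.0.0.0/0 clear@0

== LOOKUPS ==
["H4","H4","H4","H3"]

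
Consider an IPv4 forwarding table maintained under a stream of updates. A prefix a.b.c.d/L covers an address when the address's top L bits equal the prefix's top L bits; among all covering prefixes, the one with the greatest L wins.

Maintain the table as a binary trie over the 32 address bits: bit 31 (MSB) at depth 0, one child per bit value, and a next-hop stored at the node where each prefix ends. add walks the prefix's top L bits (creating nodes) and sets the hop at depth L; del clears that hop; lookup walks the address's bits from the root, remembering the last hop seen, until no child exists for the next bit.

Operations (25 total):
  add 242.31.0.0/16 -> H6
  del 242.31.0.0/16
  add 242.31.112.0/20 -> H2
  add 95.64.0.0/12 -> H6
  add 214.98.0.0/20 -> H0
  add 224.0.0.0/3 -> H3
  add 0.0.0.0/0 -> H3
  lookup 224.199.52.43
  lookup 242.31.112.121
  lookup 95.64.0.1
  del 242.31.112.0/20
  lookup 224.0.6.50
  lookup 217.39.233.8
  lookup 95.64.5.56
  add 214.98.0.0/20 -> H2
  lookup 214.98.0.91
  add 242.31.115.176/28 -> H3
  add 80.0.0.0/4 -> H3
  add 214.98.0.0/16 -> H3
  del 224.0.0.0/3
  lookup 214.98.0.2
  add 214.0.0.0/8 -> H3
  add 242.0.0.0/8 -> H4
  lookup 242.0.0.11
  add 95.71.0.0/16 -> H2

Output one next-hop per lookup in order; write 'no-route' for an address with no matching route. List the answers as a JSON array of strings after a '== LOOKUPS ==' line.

Process each operation:
  add 242.31.0.0/16 -> H6 at depth 16
  del 242.31.0.0/16 (clear depth 16)
  add 242.31.112.0/20 -> H2 at depth 20
  add 95.64.0.0/12 -> H6 at depth 12
  add 214.98.0.0/20 -> H0 at depth 20
  add 224.0.0.0/3 -> H3 at depth 3
  add 0.0.0.0/0 -> H3 at depth 0
  lookup 224.199.52.43: bits 111 walk d0:H3→d1:-→d2:-→d3:H3 -> H3
  lookup 242.31.112.121: bits 11110010000111110111 walk d0:H3→d1:-→d2:-→d3:H3→d4:-→d5:-→d6:-→d7:-→d8:-→d9:-→d10:-→d11:-→d12:-→d13:-→d14:-→d15:-→d16:-→d17:-→d18:-→d19:-→d20:H2 -> H2
  lookup 95.64.0.1: bits 010111110100 walk d0:H3→d1:-→d2:-→d3:-→d4:-→d5:-→d6:-→d7:-→d8:-→d9:-→d10:-→d11:-→d12:H6 -> H6
  del 242.31.112.0/20 (clear depth 20)
  lookup 224.0.6.50: bits 111 walk d0:H3→d1:-→d2:-→d3:H3 -> H3
  lookup 217.39.233.8: bits 1101 walk d0:H3→d1:-→d2:-→d3:-→d4:- -> H3
  lookup 95.64.5.56: bits 010111110100 walk d0:H3→d1:-→d2:-→d3:-→d4:-→d5:-→d6:-→d7:-→d8:-→d9:-→d10:-→d11:-→d12:H6 -> H6
  add 214.98.0.0/20 -> H2 at depth 20
  lookup 214.98.0.91: bits 11010110011000100000 walk d0:H3→d1:-→d2:-→d3:-→d4:-→d5:-→d6:-→d7:-→d8:-→d9:-→d10:-→d11:-→d12:-→d13:-→d14:-→d15:-→d16:-→d17:-→d18:-→d19:-→d20:H2 -> H2
  add 242.31.115.176/28 -> H3 at depth 28
  add 80.0.0.0/4 -> H3 at depth 4
  add 214.98.0.0/16 -> H3 at depth 16
  del 224.0.0.0/3 (clear depth 3)
  lookup 214.98.0.2: bits 11010110011000100000 walk d0:H3→d1:-→d2:-→d3:-→d4:-→d5:-→d6:-→d7:-→d8:-→d9:-→d10:-→d11:-→d12:-→d13:-→d14:-→d15:-→d16:H3→d17:-→d18:-→d19:-→d20:H2 -> H2
  add 214.0.0.0/8 -> H3 at depth 8
  add 242.0.0.0/8 -> H4 at depth 8
  lookup 242.0.0.11: bits 11110010000 walk d0:H3→d1:-→d2:-→d3:-→d4:-→d5:-→d6:-→d7:-→d8:H4→d9:-→d10:-→d11:- -> H4
  add 95.71.0.0/16 -> H2 at depth 16

== LOOKUPS ==
["H3","H2","H6","H3","H3","H6","H2","H2","H4"]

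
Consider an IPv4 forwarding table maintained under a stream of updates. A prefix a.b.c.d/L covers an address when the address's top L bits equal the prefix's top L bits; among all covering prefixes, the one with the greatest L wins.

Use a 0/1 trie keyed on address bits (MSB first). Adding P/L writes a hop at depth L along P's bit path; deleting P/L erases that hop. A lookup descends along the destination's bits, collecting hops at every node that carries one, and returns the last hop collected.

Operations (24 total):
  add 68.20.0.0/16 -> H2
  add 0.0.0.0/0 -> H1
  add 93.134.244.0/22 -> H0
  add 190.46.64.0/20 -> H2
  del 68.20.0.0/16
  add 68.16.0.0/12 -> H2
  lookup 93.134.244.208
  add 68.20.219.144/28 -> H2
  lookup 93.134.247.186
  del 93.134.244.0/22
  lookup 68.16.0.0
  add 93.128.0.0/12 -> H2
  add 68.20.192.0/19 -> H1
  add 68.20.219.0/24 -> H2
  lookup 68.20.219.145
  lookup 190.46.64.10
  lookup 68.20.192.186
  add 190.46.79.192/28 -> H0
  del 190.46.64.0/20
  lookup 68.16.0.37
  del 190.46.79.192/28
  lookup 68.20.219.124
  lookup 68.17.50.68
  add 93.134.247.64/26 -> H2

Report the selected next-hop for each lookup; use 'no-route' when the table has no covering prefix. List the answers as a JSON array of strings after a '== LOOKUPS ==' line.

Process each operation:
  + 68.20.0.0/16 (H2) depth=16
  + 0.0.0.0/0 (H1) depth=0
  + 93.134.244.0/22 (H0) depth=22
  + 190.46.64.0/20 (H2) depth=20
  del 68.20.0.0/16 (clear depth 16)
  + 68.16.0.0/12 (H2) depth=12
  Q 93.134.244.208: descend 0101110110000110111101 ; hops seen [H1,H0] ; pick H0
  + 68.20.219.144/28 (H2) depth=28
  Q 93.134.247.186: descend 0101110110000110111101 ; hops seen [H1,H0] ; pick H0
  del 93.134.244.0/22 (clear depth 22)
  Q 68.16.0.0: descend 0100010000010 ; hops seen [H1,H2] ; pick H2
  + 93.128.0.0/12 (H2) depth=12
  + 68.20.192.0/19 (H1) depth=19
  + 68.20.219.0/24 (H2) depth=24
  Q 68.20.219.145: descend 0100010000010100110110111001 ; hops seen [H1,H2,H1,H2,H2] ; pick H2
  Q 190.46.64.10: descend 10111110001011100100 ; hops seen [H1,H2] ; pick H2
  Q 68.20.192.186: descend 0100010000010100110 ; hops seen [H1,H2,H1] ; pick H1
  + 190.46.79.192/28 (H0) depth=28
  del 190.46.64.0/20 (clear depth 20)
  Q 68.16.0.37: descend 0100010000010 ; hops seen [H1,H2] ; pick H2
  del 190.46.79.192/28 (clear depth 28)
  Q 68.20.219.124: descend 010001000001010011011011 ; hops seen [H1,H2,H1,H2] ; pick H2
  Q 68.17.50.68: descend 0100010000010 ; hops seen [H1,H2] ; pick H2
  + 93.134.247.64/26 (H2) depth=26

== LOOKUPS ==
["H0","H0","H2","H2","H2","H1","H2","H2","H2"]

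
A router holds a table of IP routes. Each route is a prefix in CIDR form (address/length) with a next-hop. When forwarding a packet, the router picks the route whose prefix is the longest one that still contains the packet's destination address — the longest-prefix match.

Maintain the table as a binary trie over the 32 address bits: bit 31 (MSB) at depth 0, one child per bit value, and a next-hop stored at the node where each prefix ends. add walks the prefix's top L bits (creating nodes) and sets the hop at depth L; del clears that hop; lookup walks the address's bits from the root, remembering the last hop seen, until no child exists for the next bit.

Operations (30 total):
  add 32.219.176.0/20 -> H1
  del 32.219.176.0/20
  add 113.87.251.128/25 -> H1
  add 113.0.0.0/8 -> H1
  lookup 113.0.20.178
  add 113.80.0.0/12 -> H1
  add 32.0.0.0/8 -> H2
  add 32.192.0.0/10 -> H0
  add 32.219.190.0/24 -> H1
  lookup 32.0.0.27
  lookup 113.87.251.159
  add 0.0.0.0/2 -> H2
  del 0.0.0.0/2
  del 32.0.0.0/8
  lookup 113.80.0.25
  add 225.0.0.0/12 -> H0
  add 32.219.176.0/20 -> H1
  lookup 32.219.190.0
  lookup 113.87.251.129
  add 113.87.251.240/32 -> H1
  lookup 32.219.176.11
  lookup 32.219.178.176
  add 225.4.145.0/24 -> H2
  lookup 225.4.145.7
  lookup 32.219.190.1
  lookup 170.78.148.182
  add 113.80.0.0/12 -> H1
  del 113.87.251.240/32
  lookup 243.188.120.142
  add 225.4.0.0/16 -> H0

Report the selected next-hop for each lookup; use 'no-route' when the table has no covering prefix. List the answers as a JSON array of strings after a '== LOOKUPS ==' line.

Process each operation:
  + 32.219.176.0/20 (H1) depth=20
  del 32.219.176.0/20 (clear depth 20)
  + 113.87.251.128/25 (H1) depth=25
  + 113.0.0.0/8 (H1) depth=8
  Q 113.0.20.178: descend 011100010 ; hops seen [H1] ; pick H1
  + 113.80.0.0/12 (H1) depth=12
  + 32.0.0.0/8 (H2) depth=8
  + 32.192.0.0/10 (H0) depth=10
  + 32.219.190.0/24 (H1) depth=24
  Q 32.0.0.27: descend 00100000 ; hops seen [H2] ; pick H2
  Q 113.87.251.159: descend 0111000101010111111110111 ; hops seen [H1,H1,H1] ; pick H1
  + 0.0.0.0/2 (H2) depth=2
  del 0.0.0.0/2 (clear depth 2)
  del 32.0.0.0/8 (clear depth 8)
  Q 113.80.0.25: descend 0111000101010 ; hops seen [H1,H1] ; pick H1
  + 225.0.0.0/12 (H0) depth=12
  + 32.219.176.0/20 (H1) depth=20
  Q 32.219.190.0: descend 001000001101101110111110 ; hops seen [H0,H1,H1] ; pick H1
  Q 113.87.251.129: descend 0111000101010111111110111 ; hops seen [H1,H1,H1] ; pick H1
  + 113.87.251.240/32 (H1) depth=32
  Q 32.219.176.11: descend 00100000110110111011 ; hops seen [H0,H1] ; pick H1
  Q 32.219.178.176: descend 00100000110110111011 ; hops seen [H0,H1] ; pick H1
  + 225.4.145.0/24 (H2) depth=24
  Q 225.4.145.7: descend 111000010000010010010001 ; hops seen [H0,H2] ; pick H2
  Q 32.219.190.1: descend 001000001101101110111110 ; hops seen [H0,H1,H1] ; pick H1
  Q 170.78.148.182: descend 1 ; hops seen [∅] ; pick no-route
  + 113.80.0.0/12 (H1) depth=12
  del 113.87.251.240/32 (clear depth 32)
  Q 243.188.120.142: descend 111 ; hops seen [∅] ; pick no-route
  + 225.4.0.0/16 (H0) depth=16

== LOOKUPS ==
["H1","H2","H1","H1","H1","H1","H1","H1","H2","H1","no-route","no-route"]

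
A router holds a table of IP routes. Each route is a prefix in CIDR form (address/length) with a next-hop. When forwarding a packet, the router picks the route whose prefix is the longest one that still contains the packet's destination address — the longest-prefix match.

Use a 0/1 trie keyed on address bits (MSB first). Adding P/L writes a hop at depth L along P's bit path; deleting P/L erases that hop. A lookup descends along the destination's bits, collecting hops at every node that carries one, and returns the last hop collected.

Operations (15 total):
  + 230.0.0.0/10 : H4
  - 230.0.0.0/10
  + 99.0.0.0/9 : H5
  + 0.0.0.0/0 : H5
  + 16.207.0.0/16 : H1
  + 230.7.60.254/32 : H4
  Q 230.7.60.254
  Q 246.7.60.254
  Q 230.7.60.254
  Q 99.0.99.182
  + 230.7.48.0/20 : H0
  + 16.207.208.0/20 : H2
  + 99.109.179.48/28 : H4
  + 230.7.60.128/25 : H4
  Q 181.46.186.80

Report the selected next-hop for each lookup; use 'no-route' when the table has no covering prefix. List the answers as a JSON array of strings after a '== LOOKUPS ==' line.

Trace:
  add 230.0.0.0/10 -> H4 at depth 10
  - 230.0.0.0/10 clear@10
  add 99.0.0.0/9 -> H5 at depth 9
  add 0.0.0.0/0 -> H5 at depth 0
  add 16.207.0.0/16 -> H1 at depth 16
  add 230.7.60.254/32 -> H4 at depth 32
  Q 230.7.60.254: descend 11100110000001110011110011111110 ; hops seen [H5,H4] ; pick H4
  Q 246.7.60.254: descend 111 ; hops seen [H5] ; pick H5
  Q 230.7.60.254: descend 11100110000001110011110011111110 ; hops seen [H5,H4] ; pick H4
  Q 99.0.99.182: descend 011000110 ; hops seen [H5,H5] ; pick H5
  add 230.7.48.0/20 -> H0 at depth 20
  add 16.207.208.0/20 -> H2 at depth 20
  add 99.109.179.48/28 -> H4 at depth 28
  add 230.7.60.128/25 -> H4 at depth 25
  Q 181.46.186.80: descend 1 ; hops seen [H5] ; pick H5

== LOOKUPS ==
["H4","H5","H4","H5","H5"]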